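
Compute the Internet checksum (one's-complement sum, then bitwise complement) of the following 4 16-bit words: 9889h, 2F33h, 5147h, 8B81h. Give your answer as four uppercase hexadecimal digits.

5B7A

One's-complement addition (fold any carry out of bit 15 back into bit 0):
  0x9889 + 0x2F33 = 0x0C7BC
  0xC7BC + 0x5147 = 0x11903 → wrap carry → 0x1904
  0x1904 + 0x8B81 = 0x0A485
One's-complement sum = 0xA485.
Checksum = ~0xA485 & 0xFFFF = 0x5B7A.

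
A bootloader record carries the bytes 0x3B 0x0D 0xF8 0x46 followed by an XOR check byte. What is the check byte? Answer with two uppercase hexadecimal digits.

88

XOR the bytes together:
  start with 0x3B
  0x3B ⊕ 0x0D = 0x36
  0x36 ⊕ 0xF8 = 0xCE
  0xCE ⊕ 0x46 = 0x88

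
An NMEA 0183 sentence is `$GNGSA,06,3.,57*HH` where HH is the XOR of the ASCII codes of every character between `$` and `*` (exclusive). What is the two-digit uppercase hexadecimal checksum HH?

69

XOR the ASCII codes of the payload characters:
  'G' = 0x47 → acc = 0x47
  'N' = 0x4E → acc = 0x09
  'G' = 0x47 → acc = 0x4E
  'S' = 0x53 → acc = 0x1D
  'A' = 0x41 → acc = 0x5C
  ',' = 0x2C → acc = 0x70
  '0' = 0x30 → acc = 0x40
  '6' = 0x36 → acc = 0x76
  ',' = 0x2C → acc = 0x5A
  '3' = 0x33 → acc = 0x69
  '.' = 0x2E → acc = 0x47
  ',' = 0x2C → acc = 0x6B
  '5' = 0x35 → acc = 0x5E
  '7' = 0x37 → acc = 0x69
Checksum = 0x69.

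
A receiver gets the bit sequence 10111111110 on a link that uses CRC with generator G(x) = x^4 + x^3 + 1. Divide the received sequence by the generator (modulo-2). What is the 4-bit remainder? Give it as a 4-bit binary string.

Modulo-2 division of 10111111110 by 11001:
  pos 0: 10111 XOR 11001 = 01110
  pos 1: 11101 XOR 11001 = 00100
  pos 3: 10011 XOR 11001 = 01010
  pos 4: 10101 XOR 11001 = 01100
  pos 5: 11001 XOR 11001 = 00000
Remainder = 0000 (zero — the frame passes the CRC check).

0000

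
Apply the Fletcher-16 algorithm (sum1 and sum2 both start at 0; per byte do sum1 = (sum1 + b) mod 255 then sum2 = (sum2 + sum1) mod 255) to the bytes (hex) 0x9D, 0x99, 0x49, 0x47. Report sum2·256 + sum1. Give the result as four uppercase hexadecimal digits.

Running sums (mod 255):
  after byte 0 (0x9D): sum1=157, sum2=157
  after byte 1 (0x99): sum1=55, sum2=212
  after byte 2 (0x49): sum1=128, sum2=85
  after byte 3 (0x47): sum1=199, sum2=29
Checksum = sum2·256 + sum1 = 29·256 + 199 = 7623 = 0x1DC7.

1DC7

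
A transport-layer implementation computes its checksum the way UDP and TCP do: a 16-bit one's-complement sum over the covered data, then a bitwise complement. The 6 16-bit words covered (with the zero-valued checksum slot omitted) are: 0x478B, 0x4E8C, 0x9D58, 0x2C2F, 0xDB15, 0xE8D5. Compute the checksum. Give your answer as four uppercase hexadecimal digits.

DC74

One's-complement addition (fold any carry out of bit 15 back into bit 0):
  0x478B + 0x4E8C = 0x09617
  0x9617 + 0x9D58 = 0x1336F → wrap carry → 0x3370
  0x3370 + 0x2C2F = 0x05F9F
  0x5F9F + 0xDB15 = 0x13AB4 → wrap carry → 0x3AB5
  0x3AB5 + 0xE8D5 = 0x1238A → wrap carry → 0x238B
One's-complement sum = 0x238B.
Checksum = ~0x238B & 0xFFFF = 0xDC74.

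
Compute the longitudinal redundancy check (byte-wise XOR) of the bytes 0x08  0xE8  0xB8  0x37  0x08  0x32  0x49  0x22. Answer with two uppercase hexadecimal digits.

XOR the bytes together:
  start with 0x08
  0x08 ⊕ 0xE8 = 0xE0
  0xE0 ⊕ 0xB8 = 0x58
  0x58 ⊕ 0x37 = 0x6F
  0x6F ⊕ 0x08 = 0x67
  0x67 ⊕ 0x32 = 0x55
  0x55 ⊕ 0x49 = 0x1C
  0x1C ⊕ 0x22 = 0x3E

3E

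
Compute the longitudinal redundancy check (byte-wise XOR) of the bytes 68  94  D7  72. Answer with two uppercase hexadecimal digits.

XOR the bytes together:
  start with 0x68
  0x68 ⊕ 0x94 = 0xFC
  0xFC ⊕ 0xD7 = 0x2B
  0x2B ⊕ 0x72 = 0x59

59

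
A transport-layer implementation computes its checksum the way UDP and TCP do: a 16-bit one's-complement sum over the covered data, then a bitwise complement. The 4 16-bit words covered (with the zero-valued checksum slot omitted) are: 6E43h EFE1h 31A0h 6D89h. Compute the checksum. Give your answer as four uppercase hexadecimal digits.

One's-complement addition (fold any carry out of bit 15 back into bit 0):
  0x6E43 + 0xEFE1 = 0x15E24 → wrap carry → 0x5E25
  0x5E25 + 0x31A0 = 0x08FC5
  0x8FC5 + 0x6D89 = 0x0FD4E
One's-complement sum = 0xFD4E.
Checksum = ~0xFD4E & 0xFFFF = 0x02B1.

02B1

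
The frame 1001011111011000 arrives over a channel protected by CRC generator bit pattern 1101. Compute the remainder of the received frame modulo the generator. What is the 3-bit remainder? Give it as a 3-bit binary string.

111

Modulo-2 division of 1001011111011000 by 1101:
  pos 0: 1001 XOR 1101 = 0100
  pos 1: 1000 XOR 1101 = 0101
  pos 2: 1011 XOR 1101 = 0110
  pos 3: 1101 XOR 1101 = 0000
  pos 7: 1110 XOR 1101 = 0011
  pos 9: 1111 XOR 1101 = 0010
  pos 11: 1000 XOR 1101 = 0101
  pos 12: 1010 XOR 1101 = 0111
Remainder = 111 (nonzero — an error is detected).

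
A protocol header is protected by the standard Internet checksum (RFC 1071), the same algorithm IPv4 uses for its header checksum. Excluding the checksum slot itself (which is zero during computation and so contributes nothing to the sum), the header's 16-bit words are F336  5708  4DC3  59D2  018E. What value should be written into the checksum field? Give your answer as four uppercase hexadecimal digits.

One's-complement addition (fold any carry out of bit 15 back into bit 0):
  0xF336 + 0x5708 = 0x14A3E → wrap carry → 0x4A3F
  0x4A3F + 0x4DC3 = 0x09802
  0x9802 + 0x59D2 = 0x0F1D4
  0xF1D4 + 0x018E = 0x0F362
One's-complement sum = 0xF362.
Checksum = ~0xF362 & 0xFFFF = 0x0C9D.

0C9D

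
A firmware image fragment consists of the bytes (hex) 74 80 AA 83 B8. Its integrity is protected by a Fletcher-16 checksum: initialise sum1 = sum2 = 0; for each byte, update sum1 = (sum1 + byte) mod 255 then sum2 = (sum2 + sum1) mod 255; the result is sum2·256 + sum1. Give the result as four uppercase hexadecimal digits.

08DB

Running sums (mod 255):
  after byte 0 (74): sum1=116, sum2=116
  after byte 1 (80): sum1=244, sum2=105
  after byte 2 (AA): sum1=159, sum2=9
  after byte 3 (83): sum1=35, sum2=44
  after byte 4 (B8): sum1=219, sum2=8
Checksum = sum2·256 + sum1 = 8·256 + 219 = 2267 = 0x08DB.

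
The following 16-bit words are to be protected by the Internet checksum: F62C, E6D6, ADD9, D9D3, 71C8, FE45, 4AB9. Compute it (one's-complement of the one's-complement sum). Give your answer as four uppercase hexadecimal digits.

E086

One's-complement addition (fold any carry out of bit 15 back into bit 0):
  0xF62C + 0xE6D6 = 0x1DD02 → wrap carry → 0xDD03
  0xDD03 + 0xADD9 = 0x18ADC → wrap carry → 0x8ADD
  0x8ADD + 0xD9D3 = 0x164B0 → wrap carry → 0x64B1
  0x64B1 + 0x71C8 = 0x0D679
  0xD679 + 0xFE45 = 0x1D4BE → wrap carry → 0xD4BF
  0xD4BF + 0x4AB9 = 0x11F78 → wrap carry → 0x1F79
One's-complement sum = 0x1F79.
Checksum = ~0x1F79 & 0xFFFF = 0xE086.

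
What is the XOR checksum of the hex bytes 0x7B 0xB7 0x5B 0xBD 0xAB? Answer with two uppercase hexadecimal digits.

81

XOR the bytes together:
  start with 0x7B
  0x7B ⊕ 0xB7 = 0xCC
  0xCC ⊕ 0x5B = 0x97
  0x97 ⊕ 0xBD = 0x2A
  0x2A ⊕ 0xAB = 0x81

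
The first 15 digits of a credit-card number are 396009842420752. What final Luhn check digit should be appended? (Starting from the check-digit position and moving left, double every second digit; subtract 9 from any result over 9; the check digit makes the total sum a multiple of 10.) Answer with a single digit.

6

Partial digits right→left: 2 5 7 0 2 4 2 4 8 9 0 0 6 9 3
Double every second digit counting from the check-digit position (so the 1st, 3rd, 5th, ... of the partial from the right).
  doubled (with −9 where >9): 4 5 4 4 7 0 3 6 → sum 33
  kept as-is: 5 0 4 4 9 0 9 → sum 31
Total = 33 + 31 = 64.
Check digit = (10 − (64 mod 10)) mod 10 = 6.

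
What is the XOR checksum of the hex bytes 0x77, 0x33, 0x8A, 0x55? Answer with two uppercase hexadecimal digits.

XOR the bytes together:
  start with 0x77
  0x77 ⊕ 0x33 = 0x44
  0x44 ⊕ 0x8A = 0xCE
  0xCE ⊕ 0x55 = 0x9B

9B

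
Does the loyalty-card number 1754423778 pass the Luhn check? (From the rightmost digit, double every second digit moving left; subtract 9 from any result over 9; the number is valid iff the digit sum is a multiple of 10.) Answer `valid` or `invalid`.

From the right, keep odd positions and double even positions (subtract 9 from any doubled value over 9):
  doubled (positions 2,4,...): 5 6 8 1 2 → sum 22
  kept (positions 1,3,...): 8 7 2 4 7 → sum 28
Total = 50.
50 mod 10 = 0, so the number is valid.

valid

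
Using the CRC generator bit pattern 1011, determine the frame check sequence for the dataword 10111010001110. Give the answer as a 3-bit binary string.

000

Append 3 zeros: 10111010001110000. Divide by 1011 (XOR where the leading bit is 1):
  pos 0: 1011 XOR 1011 = 0000
  pos 4: 1010 XOR 1011 = 0001
  pos 7: 1001 XOR 1011 = 0010
  pos 9: 1011 XOR 1011 = 0000
Remainder (last 3 bits) = 000. This is the CRC / FCS.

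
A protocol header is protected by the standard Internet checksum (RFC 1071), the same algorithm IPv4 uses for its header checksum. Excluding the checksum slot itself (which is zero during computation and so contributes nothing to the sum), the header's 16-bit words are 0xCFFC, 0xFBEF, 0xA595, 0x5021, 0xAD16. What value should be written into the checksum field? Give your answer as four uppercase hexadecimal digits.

One's-complement addition (fold any carry out of bit 15 back into bit 0):
  0xCFFC + 0xFBEF = 0x1CBEB → wrap carry → 0xCBEC
  0xCBEC + 0xA595 = 0x17181 → wrap carry → 0x7182
  0x7182 + 0x5021 = 0x0C1A3
  0xC1A3 + 0xAD16 = 0x16EB9 → wrap carry → 0x6EBA
One's-complement sum = 0x6EBA.
Checksum = ~0x6EBA & 0xFFFF = 0x9145.

9145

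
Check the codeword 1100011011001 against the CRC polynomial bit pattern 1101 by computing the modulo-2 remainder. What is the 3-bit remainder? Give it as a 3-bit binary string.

000

Modulo-2 division of 1100011011001 by 1101:
  pos 0: 1100 XOR 1101 = 0001
  pos 3: 1011 XOR 1101 = 0110
  pos 4: 1100 XOR 1101 = 0001
  pos 7: 1110 XOR 1101 = 0011
  pos 9: 1101 XOR 1101 = 0000
Remainder = 000 (zero — the frame passes the CRC check).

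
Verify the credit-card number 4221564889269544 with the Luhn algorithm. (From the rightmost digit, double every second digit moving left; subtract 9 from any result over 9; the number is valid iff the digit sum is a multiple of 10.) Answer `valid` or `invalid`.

valid

From the right, keep odd positions and double even positions (subtract 9 from any doubled value over 9):
  doubled (positions 2,4,...): 8 9 4 7 8 1 4 8 → sum 49
  kept (positions 1,3,...): 4 5 6 9 8 6 1 2 → sum 41
Total = 90.
90 mod 10 = 0, so the number is valid.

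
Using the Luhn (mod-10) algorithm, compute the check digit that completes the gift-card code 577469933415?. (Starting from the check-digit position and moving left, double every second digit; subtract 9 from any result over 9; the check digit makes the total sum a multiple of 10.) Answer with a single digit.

2

Partial digits right→left: 5 1 4 3 3 9 9 6 4 7 7 5
Double every second digit counting from the check-digit position (so the 1st, 3rd, 5th, ... of the partial from the right).
  doubled (with −9 where >9): 1 8 6 9 8 5 → sum 37
  kept as-is: 1 3 9 6 7 5 → sum 31
Total = 37 + 31 = 68.
Check digit = (10 − (68 mod 10)) mod 10 = 2.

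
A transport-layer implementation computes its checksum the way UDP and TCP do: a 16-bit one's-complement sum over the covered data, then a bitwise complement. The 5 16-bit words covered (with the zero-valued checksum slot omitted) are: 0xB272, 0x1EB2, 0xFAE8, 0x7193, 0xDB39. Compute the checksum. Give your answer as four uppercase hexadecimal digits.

E724

One's-complement addition (fold any carry out of bit 15 back into bit 0):
  0xB272 + 0x1EB2 = 0x0D124
  0xD124 + 0xFAE8 = 0x1CC0C → wrap carry → 0xCC0D
  0xCC0D + 0x7193 = 0x13DA0 → wrap carry → 0x3DA1
  0x3DA1 + 0xDB39 = 0x118DA → wrap carry → 0x18DB
One's-complement sum = 0x18DB.
Checksum = ~0x18DB & 0xFFFF = 0xE724.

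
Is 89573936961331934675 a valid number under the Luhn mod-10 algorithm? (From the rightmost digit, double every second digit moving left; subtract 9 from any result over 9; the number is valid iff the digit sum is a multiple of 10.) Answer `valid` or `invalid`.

From the right, keep odd positions and double even positions (subtract 9 from any doubled value over 9):
  doubled (positions 2,4,...): 5 8 9 6 2 9 6 6 1 7 → sum 59
  kept (positions 1,3,...): 5 6 3 1 3 6 6 9 7 9 → sum 55
Total = 114.
114 mod 10 = 4, so the number is invalid.

invalid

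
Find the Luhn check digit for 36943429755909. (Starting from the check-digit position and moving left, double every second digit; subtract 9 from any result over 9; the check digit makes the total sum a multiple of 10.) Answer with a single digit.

Partial digits right→left: 9 0 9 5 5 7 9 2 4 3 4 9 6 3
Double every second digit counting from the check-digit position (so the 1st, 3rd, 5th, ... of the partial from the right).
  doubled (with −9 where >9): 9 9 1 9 8 8 3 → sum 47
  kept as-is: 0 5 7 2 3 9 3 → sum 29
Total = 47 + 29 = 76.
Check digit = (10 − (76 mod 10)) mod 10 = 4.

4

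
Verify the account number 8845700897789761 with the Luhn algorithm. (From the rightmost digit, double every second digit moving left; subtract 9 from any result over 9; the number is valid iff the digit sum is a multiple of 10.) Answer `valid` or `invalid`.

valid

From the right, keep odd positions and double even positions (subtract 9 from any doubled value over 9):
  doubled (positions 2,4,...): 3 9 5 9 0 5 8 7 → sum 46
  kept (positions 1,3,...): 1 7 8 7 8 0 5 8 → sum 44
Total = 90.
90 mod 10 = 0, so the number is valid.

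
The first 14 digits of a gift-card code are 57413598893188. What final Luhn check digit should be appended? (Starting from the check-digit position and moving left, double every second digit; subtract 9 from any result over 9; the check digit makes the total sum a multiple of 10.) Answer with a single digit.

Partial digits right→left: 8 8 1 3 9 8 8 9 5 3 1 4 7 5
Double every second digit counting from the check-digit position (so the 1st, 3rd, 5th, ... of the partial from the right).
  doubled (with −9 where >9): 7 2 9 7 1 2 5 → sum 33
  kept as-is: 8 3 8 9 3 4 5 → sum 40
Total = 33 + 40 = 73.
Check digit = (10 − (73 mod 10)) mod 10 = 7.

7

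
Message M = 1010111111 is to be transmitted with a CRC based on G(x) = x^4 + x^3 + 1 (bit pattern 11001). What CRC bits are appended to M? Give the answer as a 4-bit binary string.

Append 4 zeros: 10101111110000. Divide by 11001 (XOR where the leading bit is 1):
  pos 0: 10101 XOR 11001 = 01100
  pos 1: 11001 XOR 11001 = 00000
  pos 6: 11110 XOR 11001 = 00111
  pos 8: 11100 XOR 11001 = 00101
Remainder (last 4 bits) = 1010. This is the CRC / FCS.

1010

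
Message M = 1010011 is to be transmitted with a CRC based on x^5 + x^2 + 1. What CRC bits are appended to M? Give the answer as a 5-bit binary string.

Append 5 zeros: 101001100000. Divide by 100101 (XOR where the leading bit is 1):
  pos 0: 101001 XOR 100101 = 001100
  pos 2: 110010 XOR 100101 = 010111
  pos 3: 101110 XOR 100101 = 001011
  pos 5: 101100 XOR 100101 = 001001
Remainder (last 5 bits) = 10010. This is the CRC / FCS.

10010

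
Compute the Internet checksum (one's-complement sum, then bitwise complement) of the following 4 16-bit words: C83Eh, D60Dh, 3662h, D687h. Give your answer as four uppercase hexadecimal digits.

54C9

One's-complement addition (fold any carry out of bit 15 back into bit 0):
  0xC83E + 0xD60D = 0x19E4B → wrap carry → 0x9E4C
  0x9E4C + 0x3662 = 0x0D4AE
  0xD4AE + 0xD687 = 0x1AB35 → wrap carry → 0xAB36
One's-complement sum = 0xAB36.
Checksum = ~0xAB36 & 0xFFFF = 0x54C9.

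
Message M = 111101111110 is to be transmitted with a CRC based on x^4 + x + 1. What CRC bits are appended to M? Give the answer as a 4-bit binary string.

0011

Append 4 zeros: 1111011111100000. Divide by 10011 (XOR where the leading bit is 1):
  pos 0: 11110 XOR 10011 = 01101
  pos 1: 11011 XOR 10011 = 01000
  pos 2: 10001 XOR 10011 = 00010
  pos 5: 10111 XOR 10011 = 00100
  pos 7: 10010 XOR 10011 = 00001
  pos 11: 10000 XOR 10011 = 00011
Remainder (last 4 bits) = 0011. This is the CRC / FCS.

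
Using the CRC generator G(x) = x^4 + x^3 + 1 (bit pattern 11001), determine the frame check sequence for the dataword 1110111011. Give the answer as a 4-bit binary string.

0110

Append 4 zeros: 11101110110000. Divide by 11001 (XOR where the leading bit is 1):
  pos 0: 11101 XOR 11001 = 00100
  pos 2: 10011 XOR 11001 = 01010
  pos 3: 10100 XOR 11001 = 01101
  pos 4: 11011 XOR 11001 = 00010
  pos 7: 10100 XOR 11001 = 01101
  pos 8: 11010 XOR 11001 = 00011
Remainder (last 4 bits) = 0110. This is the CRC / FCS.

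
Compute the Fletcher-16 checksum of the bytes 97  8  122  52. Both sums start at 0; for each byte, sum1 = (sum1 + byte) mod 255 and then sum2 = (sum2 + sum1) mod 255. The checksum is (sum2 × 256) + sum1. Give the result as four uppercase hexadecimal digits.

C618

Running sums (mod 255):
  after byte 0 (97): sum1=97, sum2=97
  after byte 1 (8): sum1=105, sum2=202
  after byte 2 (122): sum1=227, sum2=174
  after byte 3 (52): sum1=24, sum2=198
Checksum = sum2·256 + sum1 = 198·256 + 24 = 50712 = 0xC618.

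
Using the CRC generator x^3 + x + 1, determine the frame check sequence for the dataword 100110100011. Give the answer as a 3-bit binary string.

011

Append 3 zeros: 100110100011000. Divide by 1011 (XOR where the leading bit is 1):
  pos 0: 1001 XOR 1011 = 0010
  pos 2: 1010 XOR 1011 = 0001
  pos 5: 1100 XOR 1011 = 0111
  pos 6: 1110 XOR 1011 = 0101
  pos 7: 1011 XOR 1011 = 0000
  pos 11: 1000 XOR 1011 = 0011
Remainder (last 3 bits) = 011. This is the CRC / FCS.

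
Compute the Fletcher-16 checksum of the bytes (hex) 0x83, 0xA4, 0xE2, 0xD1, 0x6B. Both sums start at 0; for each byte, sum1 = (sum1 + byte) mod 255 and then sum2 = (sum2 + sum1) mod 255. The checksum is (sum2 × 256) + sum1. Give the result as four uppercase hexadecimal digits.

Running sums (mod 255):
  after byte 0 (0x83): sum1=131, sum2=131
  after byte 1 (0xA4): sum1=40, sum2=171
  after byte 2 (0xE2): sum1=11, sum2=182
  after byte 3 (0xD1): sum1=220, sum2=147
  after byte 4 (0x6B): sum1=72, sum2=219
Checksum = sum2·256 + sum1 = 219·256 + 72 = 56136 = 0xDB48.

DB48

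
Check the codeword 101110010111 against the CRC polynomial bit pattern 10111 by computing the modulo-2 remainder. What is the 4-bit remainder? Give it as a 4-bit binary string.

Modulo-2 division of 101110010111 by 10111:
  pos 0: 10111 XOR 10111 = 00000
  pos 7: 10111 XOR 10111 = 00000
Remainder = 0000 (zero — the frame passes the CRC check).

0000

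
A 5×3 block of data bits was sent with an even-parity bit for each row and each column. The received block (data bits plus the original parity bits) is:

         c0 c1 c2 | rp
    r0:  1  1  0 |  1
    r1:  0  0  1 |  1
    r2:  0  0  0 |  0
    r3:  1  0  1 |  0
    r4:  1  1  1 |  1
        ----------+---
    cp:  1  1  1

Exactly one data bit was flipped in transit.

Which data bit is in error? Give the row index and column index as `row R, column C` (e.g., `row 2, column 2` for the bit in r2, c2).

Recompute each row's even parity and compare to rp:
  r0: data parity 0, sent rp 1 → mismatch
  r1: data parity 1, sent rp 1 → ok
  r2: data parity 0, sent rp 0 → ok
  r3: data parity 0, sent rp 0 → ok
  r4: data parity 1, sent rp 1 → ok
Recompute each column's even parity and compare to cp:
  c0: data parity 1, sent cp 1 → ok
  c1: data parity 0, sent cp 1 → mismatch
  c2: data parity 1, sent cp 1 → ok
Exactly one row (r0) and one column (c1) fail → the flipped bit is at their intersection.

row 0, column 1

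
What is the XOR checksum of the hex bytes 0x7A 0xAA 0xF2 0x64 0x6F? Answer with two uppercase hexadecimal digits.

29

XOR the bytes together:
  start with 0x7A
  0x7A ⊕ 0xAA = 0xD0
  0xD0 ⊕ 0xF2 = 0x22
  0x22 ⊕ 0x64 = 0x46
  0x46 ⊕ 0x6F = 0x29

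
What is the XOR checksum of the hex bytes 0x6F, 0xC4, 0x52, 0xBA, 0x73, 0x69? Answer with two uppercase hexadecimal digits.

59

XOR the bytes together:
  start with 0x6F
  0x6F ⊕ 0xC4 = 0xAB
  0xAB ⊕ 0x52 = 0xF9
  0xF9 ⊕ 0xBA = 0x43
  0x43 ⊕ 0x73 = 0x30
  0x30 ⊕ 0x69 = 0x59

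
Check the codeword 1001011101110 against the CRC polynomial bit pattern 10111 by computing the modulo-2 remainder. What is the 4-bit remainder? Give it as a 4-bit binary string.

0000

Modulo-2 division of 1001011101110 by 10111:
  pos 0: 10010 XOR 10111 = 00101
  pos 2: 10111 XOR 10111 = 00000
  pos 7: 10111 XOR 10111 = 00000
Remainder = 0000 (zero — the frame passes the CRC check).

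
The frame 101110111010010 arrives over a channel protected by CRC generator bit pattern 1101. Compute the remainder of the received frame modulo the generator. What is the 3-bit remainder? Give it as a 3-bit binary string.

Modulo-2 division of 101110111010010 by 1101:
  pos 0: 1011 XOR 1101 = 0110
  pos 1: 1101 XOR 1101 = 0000
  pos 6: 1110 XOR 1101 = 0011
  pos 8: 1110 XOR 1101 = 0011
  pos 10: 1101 XOR 1101 = 0000
Remainder = 000 (zero — the frame passes the CRC check).

000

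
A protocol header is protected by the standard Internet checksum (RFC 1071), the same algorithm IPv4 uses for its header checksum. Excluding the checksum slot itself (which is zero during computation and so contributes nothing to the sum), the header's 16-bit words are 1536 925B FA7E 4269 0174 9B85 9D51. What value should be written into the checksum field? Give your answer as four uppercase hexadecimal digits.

One's-complement addition (fold any carry out of bit 15 back into bit 0):
  0x1536 + 0x925B = 0x0A791
  0xA791 + 0xFA7E = 0x1A20F → wrap carry → 0xA210
  0xA210 + 0x4269 = 0x0E479
  0xE479 + 0x0174 = 0x0E5ED
  0xE5ED + 0x9B85 = 0x18172 → wrap carry → 0x8173
  0x8173 + 0x9D51 = 0x11EC4 → wrap carry → 0x1EC5
One's-complement sum = 0x1EC5.
Checksum = ~0x1EC5 & 0xFFFF = 0xE13A.

E13A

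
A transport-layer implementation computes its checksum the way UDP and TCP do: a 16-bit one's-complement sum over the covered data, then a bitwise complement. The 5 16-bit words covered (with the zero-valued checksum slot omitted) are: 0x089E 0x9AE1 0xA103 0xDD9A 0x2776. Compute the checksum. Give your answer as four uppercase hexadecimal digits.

One's-complement addition (fold any carry out of bit 15 back into bit 0):
  0x089E + 0x9AE1 = 0x0A37F
  0xA37F + 0xA103 = 0x14482 → wrap carry → 0x4483
  0x4483 + 0xDD9A = 0x1221D → wrap carry → 0x221E
  0x221E + 0x2776 = 0x04994
One's-complement sum = 0x4994.
Checksum = ~0x4994 & 0xFFFF = 0xB66B.

B66B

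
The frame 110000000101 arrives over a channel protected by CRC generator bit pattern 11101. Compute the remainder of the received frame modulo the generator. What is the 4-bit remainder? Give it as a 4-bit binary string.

Modulo-2 division of 110000000101 by 11101:
  pos 0: 11000 XOR 11101 = 00101
  pos 2: 10100 XOR 11101 = 01001
  pos 3: 10010 XOR 11101 = 01111
  pos 4: 11110 XOR 11101 = 00011
  pos 7: 11101 XOR 11101 = 00000
Remainder = 0000 (zero — the frame passes the CRC check).

0000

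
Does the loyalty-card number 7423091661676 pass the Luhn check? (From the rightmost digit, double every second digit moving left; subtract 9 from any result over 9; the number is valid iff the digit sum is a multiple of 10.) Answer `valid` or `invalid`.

invalid

From the right, keep odd positions and double even positions (subtract 9 from any doubled value over 9):
  doubled (positions 2,4,...): 5 2 3 9 6 8 → sum 33
  kept (positions 1,3,...): 6 6 6 1 0 2 7 → sum 28
Total = 61.
61 mod 10 = 1, so the number is invalid.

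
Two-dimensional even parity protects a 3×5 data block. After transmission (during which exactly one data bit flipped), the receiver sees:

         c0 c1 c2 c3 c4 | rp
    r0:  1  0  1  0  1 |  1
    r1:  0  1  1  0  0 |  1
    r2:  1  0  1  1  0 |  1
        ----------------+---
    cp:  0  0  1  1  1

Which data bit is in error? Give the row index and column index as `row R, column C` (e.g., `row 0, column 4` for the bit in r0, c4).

row 1, column 1

Recompute each row's even parity and compare to rp:
  r0: data parity 1, sent rp 1 → ok
  r1: data parity 0, sent rp 1 → mismatch
  r2: data parity 1, sent rp 1 → ok
Recompute each column's even parity and compare to cp:
  c0: data parity 0, sent cp 0 → ok
  c1: data parity 1, sent cp 0 → mismatch
  c2: data parity 1, sent cp 1 → ok
  c3: data parity 1, sent cp 1 → ok
  c4: data parity 1, sent cp 1 → ok
Exactly one row (r1) and one column (c1) fail → the flipped bit is at their intersection.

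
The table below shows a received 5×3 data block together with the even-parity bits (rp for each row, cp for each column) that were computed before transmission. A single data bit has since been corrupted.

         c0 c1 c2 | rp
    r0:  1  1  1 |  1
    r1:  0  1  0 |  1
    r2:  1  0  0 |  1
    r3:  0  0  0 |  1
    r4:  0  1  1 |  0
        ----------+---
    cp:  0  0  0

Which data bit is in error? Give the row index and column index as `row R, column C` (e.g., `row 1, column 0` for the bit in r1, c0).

row 3, column 1

Recompute each row's even parity and compare to rp:
  r0: data parity 1, sent rp 1 → ok
  r1: data parity 1, sent rp 1 → ok
  r2: data parity 1, sent rp 1 → ok
  r3: data parity 0, sent rp 1 → mismatch
  r4: data parity 0, sent rp 0 → ok
Recompute each column's even parity and compare to cp:
  c0: data parity 0, sent cp 0 → ok
  c1: data parity 1, sent cp 0 → mismatch
  c2: data parity 0, sent cp 0 → ok
Exactly one row (r3) and one column (c1) fail → the flipped bit is at their intersection.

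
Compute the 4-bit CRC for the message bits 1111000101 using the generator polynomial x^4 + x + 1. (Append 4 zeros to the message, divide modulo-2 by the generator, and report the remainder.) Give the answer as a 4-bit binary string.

Append 4 zeros: 11110001010000. Divide by 10011 (XOR where the leading bit is 1):
  pos 0: 11110 XOR 10011 = 01101
  pos 1: 11010 XOR 10011 = 01001
  pos 2: 10010 XOR 10011 = 00001
  pos 6: 11010 XOR 10011 = 01001
  pos 7: 10010 XOR 10011 = 00001
Remainder (last 4 bits) = 0100. This is the CRC / FCS.

0100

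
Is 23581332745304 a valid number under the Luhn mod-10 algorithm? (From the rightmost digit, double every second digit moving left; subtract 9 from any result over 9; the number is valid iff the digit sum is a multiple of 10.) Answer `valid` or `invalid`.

From the right, keep odd positions and double even positions (subtract 9 from any doubled value over 9):
  doubled (positions 2,4,...): 0 1 5 6 2 1 4 → sum 19
  kept (positions 1,3,...): 4 3 4 2 3 8 3 → sum 27
Total = 46.
46 mod 10 = 6, so the number is invalid.

invalid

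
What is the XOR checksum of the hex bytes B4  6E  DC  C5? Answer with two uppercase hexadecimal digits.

C3

XOR the bytes together:
  start with 0xB4
  0xB4 ⊕ 0x6E = 0xDA
  0xDA ⊕ 0xDC = 0x06
  0x06 ⊕ 0xC5 = 0xC3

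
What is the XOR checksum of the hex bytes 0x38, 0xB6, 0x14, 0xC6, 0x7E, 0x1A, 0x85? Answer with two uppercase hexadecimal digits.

XOR the bytes together:
  start with 0x38
  0x38 ⊕ 0xB6 = 0x8E
  0x8E ⊕ 0x14 = 0x9A
  0x9A ⊕ 0xC6 = 0x5C
  0x5C ⊕ 0x7E = 0x22
  0x22 ⊕ 0x1A = 0x38
  0x38 ⊕ 0x85 = 0xBD

BD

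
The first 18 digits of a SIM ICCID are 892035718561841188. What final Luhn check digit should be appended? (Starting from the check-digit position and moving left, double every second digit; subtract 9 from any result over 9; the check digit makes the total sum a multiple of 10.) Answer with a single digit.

7

Partial digits right→left: 8 8 1 1 4 8 1 6 5 8 1 7 5 3 0 2 9 8
Double every second digit counting from the check-digit position (so the 1st, 3rd, 5th, ... of the partial from the right).
  doubled (with −9 where >9): 7 2 8 2 1 2 1 0 9 → sum 32
  kept as-is: 8 1 8 6 8 7 3 2 8 → sum 51
Total = 32 + 51 = 83.
Check digit = (10 − (83 mod 10)) mod 10 = 7.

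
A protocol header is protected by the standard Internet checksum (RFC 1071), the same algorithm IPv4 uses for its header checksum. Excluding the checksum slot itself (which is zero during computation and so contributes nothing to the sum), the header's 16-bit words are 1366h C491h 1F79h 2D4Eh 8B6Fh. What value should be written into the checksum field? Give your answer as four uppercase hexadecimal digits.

4FD1

One's-complement addition (fold any carry out of bit 15 back into bit 0):
  0x1366 + 0xC491 = 0x0D7F7
  0xD7F7 + 0x1F79 = 0x0F770
  0xF770 + 0x2D4E = 0x124BE → wrap carry → 0x24BF
  0x24BF + 0x8B6F = 0x0B02E
One's-complement sum = 0xB02E.
Checksum = ~0xB02E & 0xFFFF = 0x4FD1.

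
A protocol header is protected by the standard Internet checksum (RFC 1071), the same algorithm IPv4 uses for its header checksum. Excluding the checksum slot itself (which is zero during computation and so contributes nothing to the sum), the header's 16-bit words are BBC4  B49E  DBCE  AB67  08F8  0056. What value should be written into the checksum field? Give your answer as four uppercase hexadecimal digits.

One's-complement addition (fold any carry out of bit 15 back into bit 0):
  0xBBC4 + 0xB49E = 0x17062 → wrap carry → 0x7063
  0x7063 + 0xDBCE = 0x14C31 → wrap carry → 0x4C32
  0x4C32 + 0xAB67 = 0x0F799
  0xF799 + 0x08F8 = 0x10091 → wrap carry → 0x0092
  0x0092 + 0x0056 = 0x000E8
One's-complement sum = 0x00E8.
Checksum = ~0x00E8 & 0xFFFF = 0xFF17.

FF17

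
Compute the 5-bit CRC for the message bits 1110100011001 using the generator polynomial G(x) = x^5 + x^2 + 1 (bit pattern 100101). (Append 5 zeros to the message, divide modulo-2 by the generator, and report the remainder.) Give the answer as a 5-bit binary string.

11001

Append 5 zeros: 111010001100100000. Divide by 100101 (XOR where the leading bit is 1):
  pos 0: 111010 XOR 100101 = 011111
  pos 1: 111110 XOR 100101 = 011011
  pos 2: 110110 XOR 100101 = 010011
  pos 3: 100111 XOR 100101 = 000010
  pos 7: 101001 XOR 100101 = 001100
  pos 9: 110000 XOR 100101 = 010101
  pos 10: 101010 XOR 100101 = 001111
  pos 12: 111100 XOR 100101 = 011001
Remainder (last 5 bits) = 11001. This is the CRC / FCS.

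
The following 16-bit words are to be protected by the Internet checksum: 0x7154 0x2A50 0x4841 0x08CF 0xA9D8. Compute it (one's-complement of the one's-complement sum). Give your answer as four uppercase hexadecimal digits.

One's-complement addition (fold any carry out of bit 15 back into bit 0):
  0x7154 + 0x2A50 = 0x09BA4
  0x9BA4 + 0x4841 = 0x0E3E5
  0xE3E5 + 0x08CF = 0x0ECB4
  0xECB4 + 0xA9D8 = 0x1968C → wrap carry → 0x968D
One's-complement sum = 0x968D.
Checksum = ~0x968D & 0xFFFF = 0x6972.

6972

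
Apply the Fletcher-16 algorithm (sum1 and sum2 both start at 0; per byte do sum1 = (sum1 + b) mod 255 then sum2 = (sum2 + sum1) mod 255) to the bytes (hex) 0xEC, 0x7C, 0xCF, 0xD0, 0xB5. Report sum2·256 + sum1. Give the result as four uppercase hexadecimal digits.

59BF

Running sums (mod 255):
  after byte 0 (0xEC): sum1=236, sum2=236
  after byte 1 (0x7C): sum1=105, sum2=86
  after byte 2 (0xCF): sum1=57, sum2=143
  after byte 3 (0xD0): sum1=10, sum2=153
  after byte 4 (0xB5): sum1=191, sum2=89
Checksum = sum2·256 + sum1 = 89·256 + 191 = 22975 = 0x59BF.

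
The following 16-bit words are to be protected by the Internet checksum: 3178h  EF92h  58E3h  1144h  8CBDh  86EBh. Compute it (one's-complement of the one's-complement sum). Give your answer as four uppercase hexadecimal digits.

6124

One's-complement addition (fold any carry out of bit 15 back into bit 0):
  0x3178 + 0xEF92 = 0x1210A → wrap carry → 0x210B
  0x210B + 0x58E3 = 0x079EE
  0x79EE + 0x1144 = 0x08B32
  0x8B32 + 0x8CBD = 0x117EF → wrap carry → 0x17F0
  0x17F0 + 0x86EB = 0x09EDB
One's-complement sum = 0x9EDB.
Checksum = ~0x9EDB & 0xFFFF = 0x6124.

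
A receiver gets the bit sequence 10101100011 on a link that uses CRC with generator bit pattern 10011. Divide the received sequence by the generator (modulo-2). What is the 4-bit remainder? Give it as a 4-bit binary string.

1011

Modulo-2 division of 10101100011 by 10011:
  pos 0: 10101 XOR 10011 = 00110
  pos 2: 11010 XOR 10011 = 01001
  pos 3: 10010 XOR 10011 = 00001
Remainder = 1011 (nonzero — an error is detected).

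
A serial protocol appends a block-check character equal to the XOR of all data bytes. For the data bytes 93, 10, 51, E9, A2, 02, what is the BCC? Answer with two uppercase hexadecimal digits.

9B

XOR the bytes together:
  start with 0x93
  0x93 ⊕ 0x10 = 0x83
  0x83 ⊕ 0x51 = 0xD2
  0xD2 ⊕ 0xE9 = 0x3B
  0x3B ⊕ 0xA2 = 0x99
  0x99 ⊕ 0x02 = 0x9B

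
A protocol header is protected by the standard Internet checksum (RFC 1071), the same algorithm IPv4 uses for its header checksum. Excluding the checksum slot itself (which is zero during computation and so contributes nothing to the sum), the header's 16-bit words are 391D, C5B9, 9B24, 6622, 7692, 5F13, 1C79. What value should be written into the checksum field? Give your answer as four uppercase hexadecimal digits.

0DC3

One's-complement addition (fold any carry out of bit 15 back into bit 0):
  0x391D + 0xC5B9 = 0x0FED6
  0xFED6 + 0x9B24 = 0x199FA → wrap carry → 0x99FB
  0x99FB + 0x6622 = 0x1001D → wrap carry → 0x001E
  0x001E + 0x7692 = 0x076B0
  0x76B0 + 0x5F13 = 0x0D5C3
  0xD5C3 + 0x1C79 = 0x0F23C
One's-complement sum = 0xF23C.
Checksum = ~0xF23C & 0xFFFF = 0x0DC3.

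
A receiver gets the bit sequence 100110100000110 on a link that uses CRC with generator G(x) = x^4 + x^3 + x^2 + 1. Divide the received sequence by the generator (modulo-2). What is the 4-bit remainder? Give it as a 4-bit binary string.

0000

Modulo-2 division of 100110100000110 by 11101:
  pos 0: 10011 XOR 11101 = 01110
  pos 1: 11100 XOR 11101 = 00001
  pos 5: 11000 XOR 11101 = 00101
  pos 7: 10100 XOR 11101 = 01001
  pos 8: 10011 XOR 11101 = 01110
  pos 9: 11101 XOR 11101 = 00000
Remainder = 0000 (zero — the frame passes the CRC check).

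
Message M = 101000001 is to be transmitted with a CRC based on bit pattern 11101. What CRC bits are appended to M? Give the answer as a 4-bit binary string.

0010

Append 4 zeros: 1010000010000. Divide by 11101 (XOR where the leading bit is 1):
  pos 0: 10100 XOR 11101 = 01001
  pos 1: 10010 XOR 11101 = 01111
  pos 2: 11110 XOR 11101 = 00011
  pos 5: 11010 XOR 11101 = 00111
  pos 7: 11100 XOR 11101 = 00001
Remainder (last 4 bits) = 0010. This is the CRC / FCS.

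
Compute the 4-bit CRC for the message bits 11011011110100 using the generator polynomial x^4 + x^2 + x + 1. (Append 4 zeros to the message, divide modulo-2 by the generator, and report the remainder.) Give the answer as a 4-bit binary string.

Append 4 zeros: 110110111101000000. Divide by 10111 (XOR where the leading bit is 1):
  pos 0: 11011 XOR 10111 = 01100
  pos 1: 11000 XOR 10111 = 01111
  pos 2: 11111 XOR 10111 = 01000
  pos 3: 10001 XOR 10111 = 00110
  pos 5: 11011 XOR 10111 = 01100
  pos 6: 11000 XOR 10111 = 01111
  pos 7: 11111 XOR 10111 = 01000
  pos 8: 10000 XOR 10111 = 00111
  pos 10: 11100 XOR 10111 = 01011
  pos 11: 10110 XOR 10111 = 00001
Remainder (last 4 bits) = 0100. This is the CRC / FCS.

0100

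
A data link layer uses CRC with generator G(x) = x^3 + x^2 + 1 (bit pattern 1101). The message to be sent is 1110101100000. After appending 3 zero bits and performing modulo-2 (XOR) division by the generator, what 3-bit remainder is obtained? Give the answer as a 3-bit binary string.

100

Append 3 zeros: 1110101100000000. Divide by 1101 (XOR where the leading bit is 1):
  pos 0: 1110 XOR 1101 = 0011
  pos 2: 1110 XOR 1101 = 0011
  pos 4: 1111 XOR 1101 = 0010
  pos 6: 1000 XOR 1101 = 0101
  pos 7: 1010 XOR 1101 = 0111
  pos 8: 1110 XOR 1101 = 0011
  pos 10: 1100 XOR 1101 = 0001
Remainder (last 3 bits) = 100. This is the CRC / FCS.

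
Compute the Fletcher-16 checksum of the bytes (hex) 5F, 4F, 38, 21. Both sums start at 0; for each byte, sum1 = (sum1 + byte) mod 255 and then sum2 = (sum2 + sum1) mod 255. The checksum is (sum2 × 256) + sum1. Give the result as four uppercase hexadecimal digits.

FC08

Running sums (mod 255):
  after byte 0 (5F): sum1=95, sum2=95
  after byte 1 (4F): sum1=174, sum2=14
  after byte 2 (38): sum1=230, sum2=244
  after byte 3 (21): sum1=8, sum2=252
Checksum = sum2·256 + sum1 = 252·256 + 8 = 64520 = 0xFC08.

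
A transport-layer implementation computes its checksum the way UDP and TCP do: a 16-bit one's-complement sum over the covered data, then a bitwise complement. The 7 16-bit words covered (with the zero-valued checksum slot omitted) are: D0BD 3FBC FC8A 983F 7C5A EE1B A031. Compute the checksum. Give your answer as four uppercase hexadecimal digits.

5013

One's-complement addition (fold any carry out of bit 15 back into bit 0):
  0xD0BD + 0x3FBC = 0x11079 → wrap carry → 0x107A
  0x107A + 0xFC8A = 0x10D04 → wrap carry → 0x0D05
  0x0D05 + 0x983F = 0x0A544
  0xA544 + 0x7C5A = 0x1219E → wrap carry → 0x219F
  0x219F + 0xEE1B = 0x10FBA → wrap carry → 0x0FBB
  0x0FBB + 0xA031 = 0x0AFEC
One's-complement sum = 0xAFEC.
Checksum = ~0xAFEC & 0xFFFF = 0x5013.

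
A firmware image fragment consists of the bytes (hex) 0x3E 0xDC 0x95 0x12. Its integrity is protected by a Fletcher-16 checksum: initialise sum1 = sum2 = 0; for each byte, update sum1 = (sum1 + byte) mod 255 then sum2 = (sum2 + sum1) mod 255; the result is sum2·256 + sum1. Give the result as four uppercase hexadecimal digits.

CCC2

Running sums (mod 255):
  after byte 0 (0x3E): sum1=62, sum2=62
  after byte 1 (0xDC): sum1=27, sum2=89
  after byte 2 (0x95): sum1=176, sum2=10
  after byte 3 (0x12): sum1=194, sum2=204
Checksum = sum2·256 + sum1 = 204·256 + 194 = 52418 = 0xCCC2.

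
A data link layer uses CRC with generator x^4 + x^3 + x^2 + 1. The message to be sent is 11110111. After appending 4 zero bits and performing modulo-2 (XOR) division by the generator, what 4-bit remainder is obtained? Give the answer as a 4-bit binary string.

0111

Append 4 zeros: 111101110000. Divide by 11101 (XOR where the leading bit is 1):
  pos 0: 11110 XOR 11101 = 00011
  pos 3: 11111 XOR 11101 = 00010
  pos 6: 10000 XOR 11101 = 01101
  pos 7: 11010 XOR 11101 = 00111
Remainder (last 4 bits) = 0111. This is the CRC / FCS.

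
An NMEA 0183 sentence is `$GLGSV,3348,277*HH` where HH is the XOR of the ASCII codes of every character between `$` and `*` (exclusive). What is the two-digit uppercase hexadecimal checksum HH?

77

XOR the ASCII codes of the payload characters:
  'G' = 0x47 → acc = 0x47
  'L' = 0x4C → acc = 0x0B
  'G' = 0x47 → acc = 0x4C
  'S' = 0x53 → acc = 0x1F
  'V' = 0x56 → acc = 0x49
  ',' = 0x2C → acc = 0x65
  '3' = 0x33 → acc = 0x56
  '3' = 0x33 → acc = 0x65
  '4' = 0x34 → acc = 0x51
  '8' = 0x38 → acc = 0x69
  ',' = 0x2C → acc = 0x45
  '2' = 0x32 → acc = 0x77
  '7' = 0x37 → acc = 0x40
  '7' = 0x37 → acc = 0x77
Checksum = 0x77.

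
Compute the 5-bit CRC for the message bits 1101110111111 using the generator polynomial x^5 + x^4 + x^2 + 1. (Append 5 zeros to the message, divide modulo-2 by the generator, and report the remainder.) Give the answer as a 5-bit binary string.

Append 5 zeros: 110111011111100000. Divide by 110101 (XOR where the leading bit is 1):
  pos 0: 110111 XOR 110101 = 000010
  pos 4: 100111 XOR 110101 = 010010
  pos 5: 100101 XOR 110101 = 010000
  pos 6: 100001 XOR 110101 = 010100
  pos 7: 101001 XOR 110101 = 011100
  pos 8: 111000 XOR 110101 = 001101
  pos 10: 110100 XOR 110101 = 000001
Remainder (last 5 bits) = 00100. This is the CRC / FCS.

00100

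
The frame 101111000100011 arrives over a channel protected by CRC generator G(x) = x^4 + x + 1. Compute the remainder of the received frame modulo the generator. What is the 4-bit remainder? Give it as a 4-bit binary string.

Modulo-2 division of 101111000100011 by 10011:
  pos 0: 10111 XOR 10011 = 00100
  pos 2: 10010 XOR 10011 = 00001
  pos 6: 10010 XOR 10011 = 00001
  pos 10: 10011 XOR 10011 = 00000
Remainder = 0000 (zero — the frame passes the CRC check).

0000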